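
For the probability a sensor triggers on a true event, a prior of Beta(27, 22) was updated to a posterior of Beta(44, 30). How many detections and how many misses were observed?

A Beta(α, β) prior with s successes and f failures in binomial data gives a Beta(α+s, β+f) posterior.
So s = 44 − 27 = 17 and f = 30 − 22 = 8.

17 detections and 8 misses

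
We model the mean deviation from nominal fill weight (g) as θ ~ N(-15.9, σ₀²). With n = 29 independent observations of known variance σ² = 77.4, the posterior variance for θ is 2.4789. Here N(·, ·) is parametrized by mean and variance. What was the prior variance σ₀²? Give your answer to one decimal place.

σ₀² = 34.8

For the Normal–Normal model with known σ², precisions add: τ_n = τ₀ + n/σ².
So 1/σ₀² = 1/2.4789 − 29/77.4 = 0.403405 − 0.374677 = 0.028728.
Hence σ₀² = 1/0.028728 ≈ 34.8.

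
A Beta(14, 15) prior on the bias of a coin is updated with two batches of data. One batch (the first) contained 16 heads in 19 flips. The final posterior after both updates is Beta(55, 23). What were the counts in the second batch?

Because Beta–binomial updating is additive in the counts, the combined data contributed (α_post−α_prior, β_post−β_prior) successes and failures.
Total across both batches: 55−14=41 heads, 23−15=8 tails.
Subtract the first batch: 41−16=25 heads and 8−3=5 tails.

25 heads and 5 tails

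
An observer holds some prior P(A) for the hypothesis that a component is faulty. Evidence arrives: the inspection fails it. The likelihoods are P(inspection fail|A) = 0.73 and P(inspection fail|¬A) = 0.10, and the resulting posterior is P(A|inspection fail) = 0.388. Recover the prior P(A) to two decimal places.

Bayes' rule in odds form gives O(A|E) = O(A)·[P(E|A)/P(E|¬A)], hence O(A) = O(A|E)/LR.
Posterior odds = 0.388/(1−0.388) = 0.6340. LR = 0.73/0.10 = 7.3000.
Prior odds = 0.6340/7.3000 = 0.0868, so P(A) = 0.0868/(1+0.0868) ≈ 0.08.

P(A) = 0.08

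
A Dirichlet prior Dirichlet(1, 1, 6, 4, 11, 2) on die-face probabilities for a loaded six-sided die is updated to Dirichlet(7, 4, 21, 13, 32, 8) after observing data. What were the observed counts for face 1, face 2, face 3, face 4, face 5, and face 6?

For a Dirichlet(α) prior with multinomial counts c, the posterior is Dirichlet(α + c) componentwise.
Counts are posterior − prior componentwise: 7−1=6, 4−1=3, 21−6=15, 13−4=9, 32−11=21, 8−2=6.

counts (6, 3, 15, 9, 21, 6)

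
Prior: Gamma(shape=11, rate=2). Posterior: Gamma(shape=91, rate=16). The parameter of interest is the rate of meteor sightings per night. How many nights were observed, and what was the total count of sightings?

n = 14 nights with total 80 sightings

Gamma–Poisson conjugacy: posterior shape = α + Σxᵢ, posterior rate = β + n.
Matching: Σxᵢ = 91 − 11 = 80 and n = 16 − 2 = 14.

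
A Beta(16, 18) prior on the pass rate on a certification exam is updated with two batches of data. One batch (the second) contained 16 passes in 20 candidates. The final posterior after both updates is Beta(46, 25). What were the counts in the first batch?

Because Beta–binomial updating is additive in the counts, the combined data contributed (α_post−α_prior, β_post−β_prior) successes and failures.
Total across both batches: 46−16=30 passes, 25−18=7 failures.
Subtract the second batch: 30−16=14 passes and 7−4=3 failures.

14 passes and 3 failures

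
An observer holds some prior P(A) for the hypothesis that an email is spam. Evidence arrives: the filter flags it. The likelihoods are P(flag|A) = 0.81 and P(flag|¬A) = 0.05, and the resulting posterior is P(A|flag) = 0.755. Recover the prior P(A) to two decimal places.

Bayes' rule in odds form gives O(A|E) = O(A)·[P(E|A)/P(E|¬A)], hence O(A) = O(A|E)/LR.
Posterior odds = 0.755/(1−0.755) = 3.0816. LR = 0.81/0.05 = 16.2000.
Prior odds = 3.0816/16.2000 = 0.1902, so P(A) = 0.1902/(1+0.1902) ≈ 0.16.

P(A) = 0.16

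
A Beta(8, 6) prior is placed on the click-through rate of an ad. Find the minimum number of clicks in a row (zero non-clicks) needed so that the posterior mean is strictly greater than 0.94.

k = 87

After k clicks and 0 non-clicks the posterior is Beta(8+k, 6), with mean (8+k)/(8+6+k).
Set (8+k)/(14+k) > 0.94 and solve: k > (0.94·14 − 8)/(1 − 0.94) = 86.000.
The smallest integer exceeding 86.000 is 87, and checking k=87: (95)/(101) = 0.9406 > 0.94.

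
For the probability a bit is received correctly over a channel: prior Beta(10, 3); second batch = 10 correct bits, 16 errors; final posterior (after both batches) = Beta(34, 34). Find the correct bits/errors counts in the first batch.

14 correct bits and 15 errors

Sequential conjugate updates are equivalent to a single update on the pooled data, so total successes = posterior α − prior α and total failures = posterior β − prior β.
Total across both batches: 34−10=24 correct bits, 34−3=31 errors.
Subtract the second batch: 24−10=14 correct bits and 31−16=15 errors.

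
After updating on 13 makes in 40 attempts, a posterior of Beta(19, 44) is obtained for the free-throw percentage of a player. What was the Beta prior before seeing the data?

Beta(6, 17)

Beta is conjugate to the binomial likelihood: posterior = Beta(α+s, β+f).
Subtract the data counts: 19−13=6, 44−27=17.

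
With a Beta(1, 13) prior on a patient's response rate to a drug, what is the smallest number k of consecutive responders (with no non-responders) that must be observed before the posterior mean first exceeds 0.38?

k = 7

After k responders and 0 non-responders the posterior is Beta(1+k, 13), with mean (1+k)/(1+13+k).
Set (1+k)/(14+k) > 0.38 and solve: k > (0.38·14 − 1)/(1 − 0.38) = 6.968.
The smallest integer exceeding 6.968 is 7.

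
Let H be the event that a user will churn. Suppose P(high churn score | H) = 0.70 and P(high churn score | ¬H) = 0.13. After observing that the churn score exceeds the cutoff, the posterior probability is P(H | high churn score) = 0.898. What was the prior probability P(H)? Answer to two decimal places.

P(H) = 0.62

In odds form, posterior odds = prior odds × likelihood ratio, so prior odds = posterior odds ÷ LR.
Posterior odds = 0.898/(1−0.898) = 8.8039. LR = 0.70/0.13 = 5.3846.
Prior odds = 8.8039/5.3846 = 1.6350, so P(H) = 1.6350/(1+1.6350) ≈ 0.62.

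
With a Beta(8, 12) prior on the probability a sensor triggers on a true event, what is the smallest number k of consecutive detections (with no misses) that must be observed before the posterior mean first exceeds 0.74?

k = 27

After k detections and 0 misses the posterior is Beta(8+k, 12), with mean (8+k)/(8+12+k).
Set (8+k)/(20+k) > 0.74 and solve: k > (0.74·20 − 8)/(1 − 0.74) = 26.154.
The smallest integer exceeding 26.154 is 27.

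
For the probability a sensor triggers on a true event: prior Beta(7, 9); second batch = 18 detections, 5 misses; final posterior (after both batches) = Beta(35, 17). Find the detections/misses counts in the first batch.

Because Beta–binomial updating is additive in the counts, the combined data contributed (α_post−α_prior, β_post−β_prior) successes and failures.
Total across both batches: 35−7=28 detections, 17−9=8 misses.
Subtract the second batch: 28−18=10 detections and 8−5=3 misses.

10 detections and 3 misses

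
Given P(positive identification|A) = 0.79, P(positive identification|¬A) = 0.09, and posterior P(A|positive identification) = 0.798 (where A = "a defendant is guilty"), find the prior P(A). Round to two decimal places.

Bayes' rule in odds form gives O(A|E) = O(A)·[P(E|A)/P(E|¬A)], hence O(A) = O(A|E)/LR.
Posterior odds = 0.798/(1−0.798) = 3.9505. LR = 0.79/0.09 = 8.7778.
Prior odds = 3.9505/8.7778 = 0.4501, so P(A) = 0.4501/(1+0.4501) ≈ 0.31.

P(A) = 0.31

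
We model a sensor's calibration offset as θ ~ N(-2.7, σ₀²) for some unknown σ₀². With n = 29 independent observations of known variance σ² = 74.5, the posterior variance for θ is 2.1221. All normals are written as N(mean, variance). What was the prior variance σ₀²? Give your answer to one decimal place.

For the Normal–Normal model with known σ², precisions add: τ_n = τ₀ + n/σ².
So 1/σ₀² = 1/2.1221 − 29/74.5 = 0.471231 − 0.389262 = 0.081969.
Hence σ₀² = 1/0.081969 ≈ 12.2.

σ₀² = 12.2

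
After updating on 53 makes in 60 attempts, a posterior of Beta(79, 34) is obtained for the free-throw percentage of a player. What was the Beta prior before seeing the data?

Beta(26, 27)

Beta is conjugate to the binomial likelihood: posterior = Beta(a+s, b+f).
Subtract the data counts: 79−53=26, 34−7=27.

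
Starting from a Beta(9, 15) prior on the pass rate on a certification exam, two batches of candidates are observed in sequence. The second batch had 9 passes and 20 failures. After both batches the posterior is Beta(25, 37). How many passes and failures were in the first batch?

7 passes and 2 failures

Sequential conjugate updates are equivalent to a single update on the pooled data, so total successes = posterior α − prior α and total failures = posterior β − prior β.
Total across both batches: 25−9=16 passes, 37−15=22 failures.
Subtract the second batch: 16−9=7 passes and 22−20=2 failures.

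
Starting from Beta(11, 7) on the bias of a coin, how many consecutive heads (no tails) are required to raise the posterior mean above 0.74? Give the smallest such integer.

k = 9

After k heads and 0 tails the posterior is Beta(11+k, 7), with mean (11+k)/(11+7+k).
Set (11+k)/(18+k) > 0.74 and solve: k > (0.74·18 − 11)/(1 − 0.74) = 8.923.
The smallest integer exceeding 8.923 is 9.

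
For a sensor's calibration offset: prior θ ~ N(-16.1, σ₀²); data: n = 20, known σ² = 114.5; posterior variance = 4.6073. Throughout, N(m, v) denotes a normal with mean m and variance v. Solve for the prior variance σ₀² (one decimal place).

For the Normal–Normal model with known σ², precisions add: τ_n = τ₀ + n/σ².
So 1/σ₀² = 1/4.6073 − 20/114.5 = 0.217047 − 0.174672 = 0.042375.
Hence σ₀² = 1/0.042375 ≈ 23.6.

σ₀² = 23.6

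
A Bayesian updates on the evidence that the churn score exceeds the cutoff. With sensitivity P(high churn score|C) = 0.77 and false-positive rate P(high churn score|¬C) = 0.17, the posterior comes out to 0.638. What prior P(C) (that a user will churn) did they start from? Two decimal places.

Bayes' rule in odds form gives O(C|E) = O(C)·[P(E|C)/P(E|¬C)], hence O(C) = O(C|E)/LR.
Posterior odds = 0.638/(1−0.638) = 1.7624. LR = 0.77/0.17 = 4.5294.
Prior odds = 1.7624/4.5294 = 0.3891, so P(C) = 0.3891/(1+0.3891) ≈ 0.28.

P(C) = 0.28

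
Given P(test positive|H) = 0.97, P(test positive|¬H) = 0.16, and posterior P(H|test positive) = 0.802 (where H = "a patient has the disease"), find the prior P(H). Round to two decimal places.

In odds form, posterior odds = prior odds × likelihood ratio, so prior odds = posterior odds ÷ LR.
Posterior odds = 0.802/(1−0.802) = 4.0505. LR = 0.97/0.16 = 6.0625.
Prior odds = 4.0505/6.0625 = 0.6681, so P(H) = 0.6681/(1+0.6681) ≈ 0.40.

P(H) = 0.40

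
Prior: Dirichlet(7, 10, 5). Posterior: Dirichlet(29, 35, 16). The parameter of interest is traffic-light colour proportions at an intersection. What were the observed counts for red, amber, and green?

counts (22, 25, 11)

For a Dirichlet(α) prior with multinomial counts c, the posterior is Dirichlet(α + c) componentwise.
Counts are posterior − prior componentwise: 29−7=22, 35−10=25, 16−5=11.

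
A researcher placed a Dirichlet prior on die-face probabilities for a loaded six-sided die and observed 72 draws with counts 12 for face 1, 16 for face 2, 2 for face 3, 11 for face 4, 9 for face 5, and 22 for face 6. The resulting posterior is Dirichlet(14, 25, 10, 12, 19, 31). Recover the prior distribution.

For a Dirichlet(α) prior with multinomial counts c, the posterior is Dirichlet(α + c) componentwise.
Subtract each count from the matching posterior parameter: 14−12=2, 25−16=9, 10−2=8, 12−11=1, 19−9=10, 31−22=9.

Dirichlet(2, 9, 8, 1, 10, 9)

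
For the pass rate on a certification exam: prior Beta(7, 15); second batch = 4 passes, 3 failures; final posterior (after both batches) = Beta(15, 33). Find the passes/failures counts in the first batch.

Because Beta–binomial updating is additive in the counts, the combined data contributed (α_post−α_prior, β_post−β_prior) successes and failures.
Total across both batches: 15−7=8 passes, 33−15=18 failures.
Subtract the second batch: 8−4=4 passes and 18−3=15 failures.

4 passes and 15 failures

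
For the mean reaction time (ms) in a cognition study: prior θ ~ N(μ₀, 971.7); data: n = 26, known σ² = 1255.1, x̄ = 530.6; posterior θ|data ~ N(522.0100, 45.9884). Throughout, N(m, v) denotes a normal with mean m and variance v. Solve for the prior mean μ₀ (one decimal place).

With known observation variance, the Normal–Normal posterior has precision τ_n = τ₀ + n/σ² and mean μ_n = (τ₀μ₀ + (n/σ²)x̄)/τ_n.
Here τ₀ = 1/971.7 = 0.001029 and τ_data = 26/1255.1 = 0.020715, so τ_n = 0.021744.
Rearranging for μ₀: μ₀ = (μ_n·τ_n − τ_data·x̄)/τ₀ = (522.0100·0.021744 − 0.020715·530.6) / 0.001029 = 0.359206/0.001029 ≈ 349.1.

μ₀ = 349.1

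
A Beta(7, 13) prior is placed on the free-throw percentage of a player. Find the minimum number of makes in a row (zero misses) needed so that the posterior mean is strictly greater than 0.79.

k = 42

After k makes and 0 misses the posterior is Beta(7+k, 13), with mean (7+k)/(7+13+k).
Set (7+k)/(20+k) > 0.79 and solve: k > (0.79·20 − 7)/(1 − 0.79) = 41.905.
The smallest integer exceeding 41.905 is 42, and checking k=42: (49)/(62) = 0.7903 > 0.79.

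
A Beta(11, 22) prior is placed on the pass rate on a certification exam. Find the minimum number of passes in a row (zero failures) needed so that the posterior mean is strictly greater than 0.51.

k = 12

After k passes and 0 failures the posterior is Beta(11+k, 22), with mean (11+k)/(11+22+k).
Set (11+k)/(33+k) > 0.51 and solve: k > (0.51·33 − 11)/(1 − 0.51) = 11.898.
The smallest integer exceeding 11.898 is 12, and checking k=12: (23)/(45) = 0.5111 > 0.51.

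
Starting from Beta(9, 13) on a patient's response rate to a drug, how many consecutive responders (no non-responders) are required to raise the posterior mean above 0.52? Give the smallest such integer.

k = 6

After k responders and 0 non-responders the posterior is Beta(9+k, 13), with mean (9+k)/(9+13+k).
Set (9+k)/(22+k) > 0.52 and solve: k > (0.52·22 − 9)/(1 − 0.52) = 5.083.
The smallest integer exceeding 5.083 is 6, and checking k=6: (15)/(28) = 0.5357 > 0.52.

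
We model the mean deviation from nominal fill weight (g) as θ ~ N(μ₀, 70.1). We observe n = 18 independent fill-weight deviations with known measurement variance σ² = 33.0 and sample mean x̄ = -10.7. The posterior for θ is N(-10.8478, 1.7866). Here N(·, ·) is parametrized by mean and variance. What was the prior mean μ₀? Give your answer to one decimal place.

With known observation variance, the Normal–Normal posterior has precision τ_n = τ₀ + n/σ² and mean μ_n = (τ₀μ₀ + (n/σ²)x̄)/τ_n.
Here τ₀ = 1/70.1 = 0.014265 and τ_data = 18/33.0 = 0.545455, so τ_n = 0.559720.
Rearranging for μ₀: μ₀ = (μ_n·τ_n − τ_data·x̄)/τ₀ = (-10.8478·0.559720 − 0.545455·-10.7) / 0.014265 = -0.235362/0.014265 ≈ -16.5.

μ₀ = -16.5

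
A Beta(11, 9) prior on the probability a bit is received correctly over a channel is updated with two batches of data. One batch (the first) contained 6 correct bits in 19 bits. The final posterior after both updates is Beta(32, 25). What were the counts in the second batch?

Sequential conjugate updates are equivalent to a single update on the pooled data, so total successes = posterior α − prior α and total failures = posterior β − prior β.
Total across both batches: 32−11=21 correct bits, 25−9=16 errors.
Subtract the first batch: 21−6=15 correct bits and 16−13=3 errors.

15 correct bits and 3 errors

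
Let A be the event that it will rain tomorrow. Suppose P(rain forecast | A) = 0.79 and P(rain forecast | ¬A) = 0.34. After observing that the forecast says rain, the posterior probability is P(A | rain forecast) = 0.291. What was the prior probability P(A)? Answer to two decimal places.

Bayes' rule in odds form gives O(A|E) = O(A)·[P(E|A)/P(E|¬A)], hence O(A) = O(A|E)/LR.
Posterior odds = 0.291/(1−0.291) = 0.4104. LR = 0.79/0.34 = 2.3235.
Prior odds = 0.4104/2.3235 = 0.1766, so P(A) = 0.1766/(1+0.1766) ≈ 0.15.

P(A) = 0.15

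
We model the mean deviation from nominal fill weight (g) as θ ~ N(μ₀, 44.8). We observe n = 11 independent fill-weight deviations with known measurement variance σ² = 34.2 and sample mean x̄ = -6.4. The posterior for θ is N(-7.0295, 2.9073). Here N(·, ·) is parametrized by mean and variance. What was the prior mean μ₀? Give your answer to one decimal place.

With known observation variance, the Normal–Normal posterior has precision τ_n = τ₀ + n/σ² and mean μ_n = (τ₀μ₀ + (n/σ²)x̄)/τ_n.
Here τ₀ = 1/44.8 = 0.022321 and τ_data = 11/34.2 = 0.321637, so τ_n = 0.343958.
Rearranging for μ₀: μ₀ = (μ_n·τ_n − τ_data·x̄)/τ₀ = (-7.0295·0.343958 − 0.321637·-6.4) / 0.022321 = -0.359376/0.022321 ≈ -16.1.

μ₀ = -16.1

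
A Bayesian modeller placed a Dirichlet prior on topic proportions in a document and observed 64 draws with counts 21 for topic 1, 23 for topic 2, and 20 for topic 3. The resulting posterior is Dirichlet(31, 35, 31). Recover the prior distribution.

For a Dirichlet(α) prior with multinomial counts c, the posterior is Dirichlet(α + c) componentwise.
Subtract each count from the matching posterior parameter: 31−21=10, 35−23=12, 31−20=11.

Dirichlet(10, 12, 11)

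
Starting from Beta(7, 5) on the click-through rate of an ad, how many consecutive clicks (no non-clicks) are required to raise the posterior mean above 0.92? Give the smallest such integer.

After k clicks and 0 non-clicks the posterior is Beta(7+k, 5), with mean (7+k)/(7+5+k).
Set (7+k)/(12+k) > 0.92 and solve: k > (0.92·12 − 7)/(1 − 0.92) = 50.500.
The smallest integer exceeding 50.500 is 51, and checking k=51: (58)/(63) = 0.9206 > 0.92.

k = 51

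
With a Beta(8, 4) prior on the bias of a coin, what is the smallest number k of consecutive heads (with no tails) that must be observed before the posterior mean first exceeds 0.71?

k = 2

After k heads and 0 tails the posterior is Beta(8+k, 4), with mean (8+k)/(8+4+k).
Set (8+k)/(12+k) > 0.71 and solve: k > (0.71·12 − 8)/(1 − 0.71) = 1.793.
The smallest integer exceeding 1.793 is 2.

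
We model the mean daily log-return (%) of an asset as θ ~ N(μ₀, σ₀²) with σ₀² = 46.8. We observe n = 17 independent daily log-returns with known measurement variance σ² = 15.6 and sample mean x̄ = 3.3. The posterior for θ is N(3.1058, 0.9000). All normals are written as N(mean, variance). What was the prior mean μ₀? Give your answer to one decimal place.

μ₀ = -6.8

With known observation variance, the Normal–Normal posterior has precision τ_n = τ₀ + n/σ² and mean μ_n = (τ₀μ₀ + (n/σ²)x̄)/τ_n.
Here τ₀ = 1/46.8 = 0.021368 and τ_data = 17/15.6 = 1.089744, so τ_n = 1.111112.
Rearranging for μ₀: μ₀ = (μ_n·τ_n − τ_data·x̄)/τ₀ = (3.1058·1.111112 − 1.089744·3.3) / 0.021368 = -0.145264/0.021368 ≈ -6.8.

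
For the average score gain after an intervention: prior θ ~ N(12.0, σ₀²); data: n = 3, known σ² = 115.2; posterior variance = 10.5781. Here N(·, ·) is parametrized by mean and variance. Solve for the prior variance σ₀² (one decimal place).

σ₀² = 14.6

For the Normal–Normal model with known σ², precisions add: τ_n = τ₀ + n/σ².
So 1/σ₀² = 1/10.5781 − 3/115.2 = 0.094535 − 0.026042 = 0.068493.
Hence σ₀² = 1/0.068493 ≈ 14.6.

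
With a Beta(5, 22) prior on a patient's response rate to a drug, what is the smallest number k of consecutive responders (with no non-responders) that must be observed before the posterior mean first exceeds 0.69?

k = 44

After k responders and 0 non-responders the posterior is Beta(5+k, 22), with mean (5+k)/(5+22+k).
Set (5+k)/(27+k) > 0.69 and solve: k > (0.69·27 − 5)/(1 − 0.69) = 43.968.
The smallest integer exceeding 43.968 is 44, and checking k=44: (49)/(71) = 0.6901 > 0.69.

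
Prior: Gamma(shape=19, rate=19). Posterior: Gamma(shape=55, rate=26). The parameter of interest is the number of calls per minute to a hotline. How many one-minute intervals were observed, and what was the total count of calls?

n = 7 one-minute intervals with total 36 calls

A Gamma(α, β) prior (rate parametrization) on a Poisson rate with n observations summing to S gives posterior Gamma(α+S, β+n).
Matching: Σxᵢ = 55 − 19 = 36 and n = 26 − 19 = 7.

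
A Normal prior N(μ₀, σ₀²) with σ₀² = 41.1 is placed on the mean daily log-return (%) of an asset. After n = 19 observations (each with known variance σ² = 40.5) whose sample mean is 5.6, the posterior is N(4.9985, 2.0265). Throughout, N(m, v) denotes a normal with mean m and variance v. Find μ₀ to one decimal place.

μ₀ = -6.6

The posterior mean is a precision-weighted average: μ_n = (τ₀μ₀ + τ_data·x̄)/(τ₀+τ_data), with τ₀=1/σ₀² and τ_data=n/σ².
Here τ₀ = 1/41.1 = 0.024331 and τ_data = 19/40.5 = 0.469136, so τ_n = 0.493467.
Rearranging for μ₀: μ₀ = (μ_n·τ_n − τ_data·x̄)/τ₀ = (4.9985·0.493467 − 0.469136·5.6) / 0.024331 = -0.160567/0.024331 ≈ -6.6.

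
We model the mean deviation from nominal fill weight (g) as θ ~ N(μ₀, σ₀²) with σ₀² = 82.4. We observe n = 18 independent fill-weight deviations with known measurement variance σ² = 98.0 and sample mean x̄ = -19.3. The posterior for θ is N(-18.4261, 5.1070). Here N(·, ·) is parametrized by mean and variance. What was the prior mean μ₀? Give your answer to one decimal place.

The posterior mean is a precision-weighted average: μ_n = (τ₀μ₀ + τ_data·x̄)/(τ₀+τ_data), with τ₀=1/σ₀² and τ_data=n/σ².
Here τ₀ = 1/82.4 = 0.012136 and τ_data = 18/98.0 = 0.183673, so τ_n = 0.195809.
Rearranging for μ₀: μ₀ = (μ_n·τ_n − τ_data·x̄)/τ₀ = (-18.4261·0.195809 − 0.183673·-19.3) / 0.012136 = -0.063107/0.012136 ≈ -5.2.

μ₀ = -5.2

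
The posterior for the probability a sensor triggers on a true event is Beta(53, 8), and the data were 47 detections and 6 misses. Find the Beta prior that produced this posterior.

Under Beta–binomial conjugacy the posterior parameters are (a+s, b+f).
Subtract the data counts: 53−47=6, 8−6=2.

Beta(6, 2)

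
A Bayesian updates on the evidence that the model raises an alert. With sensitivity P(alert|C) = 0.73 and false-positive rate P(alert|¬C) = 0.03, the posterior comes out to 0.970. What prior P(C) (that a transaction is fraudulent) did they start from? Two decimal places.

P(C) = 0.57

In odds form, posterior odds = prior odds × likelihood ratio, so prior odds = posterior odds ÷ LR.
Posterior odds = 0.970/(1−0.970) = 32.3333. LR = 0.73/0.03 = 24.3333.
Prior odds = 32.3333/24.3333 = 1.3288, so P(C) = 1.3288/(1+1.3288) ≈ 0.57.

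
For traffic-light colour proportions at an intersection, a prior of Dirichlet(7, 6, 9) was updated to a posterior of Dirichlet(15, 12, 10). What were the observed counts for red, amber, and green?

counts (8, 6, 1)

For a Dirichlet(α) prior with multinomial counts c, the posterior is Dirichlet(α + c) componentwise.
Counts are posterior − prior componentwise: 15−7=8, 12−6=6, 10−9=1.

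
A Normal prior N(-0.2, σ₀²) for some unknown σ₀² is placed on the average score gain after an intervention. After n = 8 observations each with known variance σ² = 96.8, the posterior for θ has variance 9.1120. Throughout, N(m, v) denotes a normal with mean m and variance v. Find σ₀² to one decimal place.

For the Normal–Normal model with known σ², precisions add: τ_n = τ₀ + n/σ².
So 1/σ₀² = 1/9.1120 − 8/96.8 = 0.109745 − 0.082645 = 0.027100.
Hence σ₀² = 1/0.027100 ≈ 36.9.

σ₀² = 36.9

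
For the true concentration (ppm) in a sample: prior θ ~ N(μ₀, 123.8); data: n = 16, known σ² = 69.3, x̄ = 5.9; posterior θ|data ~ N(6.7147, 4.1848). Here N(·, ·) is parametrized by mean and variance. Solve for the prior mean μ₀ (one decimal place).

The posterior mean is a precision-weighted average: μ_n = (τ₀μ₀ + τ_data·x̄)/(τ₀+τ_data), with τ₀=1/σ₀² and τ_data=n/σ².
Here τ₀ = 1/123.8 = 0.008078 and τ_data = 16/69.3 = 0.230880, so τ_n = 0.238958.
Rearranging for μ₀: μ₀ = (μ_n·τ_n − τ_data·x̄)/τ₀ = (6.7147·0.238958 − 0.230880·5.9) / 0.008078 = 0.242339/0.008078 ≈ 30.0.

μ₀ = 30.0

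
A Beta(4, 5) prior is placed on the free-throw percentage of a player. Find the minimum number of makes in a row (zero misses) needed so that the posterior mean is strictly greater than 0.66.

After k makes and 0 misses the posterior is Beta(4+k, 5), with mean (4+k)/(4+5+k).
Set (4+k)/(9+k) > 0.66 and solve: k > (0.66·9 − 4)/(1 − 0.66) = 5.706.
The smallest integer exceeding 5.706 is 6.

k = 6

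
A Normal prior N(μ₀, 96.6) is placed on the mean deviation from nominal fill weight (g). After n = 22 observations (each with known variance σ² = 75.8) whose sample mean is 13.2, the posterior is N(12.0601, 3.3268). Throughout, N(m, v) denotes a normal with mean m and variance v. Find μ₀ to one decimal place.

With known observation variance, the Normal–Normal posterior has precision τ_n = τ₀ + n/σ² and mean μ_n = (τ₀μ₀ + (n/σ²)x̄)/τ_n.
Here τ₀ = 1/96.6 = 0.010352 and τ_data = 22/75.8 = 0.290237, so τ_n = 0.300589.
Rearranging for μ₀: μ₀ = (μ_n·τ_n − τ_data·x̄)/τ₀ = (12.0601·0.300589 − 0.290237·13.2) / 0.010352 = -0.205995/0.010352 ≈ -19.9.

μ₀ = -19.9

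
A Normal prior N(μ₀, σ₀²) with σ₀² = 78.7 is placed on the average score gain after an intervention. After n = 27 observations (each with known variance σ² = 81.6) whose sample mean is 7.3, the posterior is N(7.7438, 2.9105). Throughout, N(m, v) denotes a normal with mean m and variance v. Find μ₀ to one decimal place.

The posterior mean is a precision-weighted average: μ_n = (τ₀μ₀ + τ_data·x̄)/(τ₀+τ_data), with τ₀=1/σ₀² and τ_data=n/σ².
Here τ₀ = 1/78.7 = 0.012706 and τ_data = 27/81.6 = 0.330882, so τ_n = 0.343588.
Rearranging for μ₀: μ₀ = (μ_n·τ_n − τ_data·x̄)/τ₀ = (7.7438·0.343588 − 0.330882·7.3) / 0.012706 = 0.245238/0.012706 ≈ 19.3.

μ₀ = 19.3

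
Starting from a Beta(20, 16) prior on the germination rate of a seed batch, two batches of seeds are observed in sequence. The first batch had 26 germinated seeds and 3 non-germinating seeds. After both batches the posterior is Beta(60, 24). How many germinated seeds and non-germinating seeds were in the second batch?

14 germinated seeds and 5 non-germinating seeds

Sequential conjugate updates are equivalent to a single update on the pooled data, so total successes = posterior α − prior α and total failures = posterior β − prior β.
Total across both batches: 60−20=40 germinated seeds, 24−16=8 non-germinating seeds.
Subtract the first batch: 40−26=14 germinated seeds and 8−3=5 non-germinating seeds.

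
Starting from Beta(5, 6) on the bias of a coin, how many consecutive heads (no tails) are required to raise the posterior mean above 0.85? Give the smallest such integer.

After k heads and 0 tails the posterior is Beta(5+k, 6), with mean (5+k)/(5+6+k).
Set (5+k)/(11+k) > 0.85 and solve: k > (0.85·11 − 5)/(1 − 0.85) = 29.000.
The smallest integer exceeding 29.000 is 30.

k = 30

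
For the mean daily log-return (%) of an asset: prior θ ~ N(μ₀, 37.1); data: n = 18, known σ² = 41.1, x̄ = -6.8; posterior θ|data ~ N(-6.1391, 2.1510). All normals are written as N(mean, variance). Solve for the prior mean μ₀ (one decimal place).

The posterior mean is a precision-weighted average: μ_n = (τ₀μ₀ + τ_data·x̄)/(τ₀+τ_data), with τ₀=1/σ₀² and τ_data=n/σ².
Here τ₀ = 1/37.1 = 0.026954 and τ_data = 18/41.1 = 0.437956, so τ_n = 0.464910.
Rearranging for μ₀: μ₀ = (μ_n·τ_n − τ_data·x̄)/τ₀ = (-6.1391·0.464910 − 0.437956·-6.8) / 0.026954 = 0.123972/0.026954 ≈ 4.6.

μ₀ = 4.6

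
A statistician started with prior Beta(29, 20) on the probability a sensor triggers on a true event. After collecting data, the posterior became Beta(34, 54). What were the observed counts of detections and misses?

5 detections and 34 misses

Under Beta–binomial conjugacy the posterior parameters are (α+s, β+f).
So s = 34 − 29 = 5 and f = 54 − 20 = 34.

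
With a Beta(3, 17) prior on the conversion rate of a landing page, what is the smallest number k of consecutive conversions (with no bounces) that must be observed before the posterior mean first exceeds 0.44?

k = 11

After k conversions and 0 bounces the posterior is Beta(3+k, 17), with mean (3+k)/(3+17+k).
Set (3+k)/(20+k) > 0.44 and solve: k > (0.44·20 − 3)/(1 − 0.44) = 10.357.
The smallest integer exceeding 10.357 is 11, and checking k=11: (14)/(31) = 0.4516 > 0.44.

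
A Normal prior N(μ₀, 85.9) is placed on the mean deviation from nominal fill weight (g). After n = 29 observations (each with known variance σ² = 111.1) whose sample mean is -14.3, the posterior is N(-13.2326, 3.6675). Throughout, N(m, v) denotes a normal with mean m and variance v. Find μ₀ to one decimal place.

With known observation variance, the Normal–Normal posterior has precision τ_n = τ₀ + n/σ² and mean μ_n = (τ₀μ₀ + (n/σ²)x̄)/τ_n.
Here τ₀ = 1/85.9 = 0.011641 and τ_data = 29/111.1 = 0.261026, so τ_n = 0.272667.
Rearranging for μ₀: μ₀ = (μ_n·τ_n − τ_data·x̄)/τ₀ = (-13.2326·0.272667 − 0.261026·-14.3) / 0.011641 = 0.124578/0.011641 ≈ 10.7.

μ₀ = 10.7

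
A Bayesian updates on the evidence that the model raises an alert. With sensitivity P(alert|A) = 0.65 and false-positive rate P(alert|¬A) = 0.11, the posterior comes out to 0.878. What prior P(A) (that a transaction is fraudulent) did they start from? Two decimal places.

Bayes' rule in odds form gives O(A|E) = O(A)·[P(E|A)/P(E|¬A)], hence O(A) = O(A|E)/LR.
Posterior odds = 0.878/(1−0.878) = 7.1967. LR = 0.65/0.11 = 5.9091.
Prior odds = 7.1967/5.9091 = 1.2179, so P(A) = 1.2179/(1+1.2179) ≈ 0.55.

P(A) = 0.55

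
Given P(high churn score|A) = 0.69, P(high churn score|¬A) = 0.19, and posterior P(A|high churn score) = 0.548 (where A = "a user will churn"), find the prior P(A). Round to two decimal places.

Bayes' rule in odds form gives O(A|E) = O(A)·[P(E|A)/P(E|¬A)], hence O(A) = O(A|E)/LR.
Posterior odds = 0.548/(1−0.548) = 1.2124. LR = 0.69/0.19 = 3.6316.
Prior odds = 1.2124/3.6316 = 0.3338, so P(A) = 0.3338/(1+0.3338) ≈ 0.25.

P(A) = 0.25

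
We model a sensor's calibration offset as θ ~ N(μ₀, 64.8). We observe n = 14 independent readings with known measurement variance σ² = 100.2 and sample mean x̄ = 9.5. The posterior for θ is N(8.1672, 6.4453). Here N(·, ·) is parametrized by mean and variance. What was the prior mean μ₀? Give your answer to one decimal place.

With known observation variance, the Normal–Normal posterior has precision τ_n = τ₀ + n/σ² and mean μ_n = (τ₀μ₀ + (n/σ²)x̄)/τ_n.
Here τ₀ = 1/64.8 = 0.015432 and τ_data = 14/100.2 = 0.139721, so τ_n = 0.155153.
Rearranging for μ₀: μ₀ = (μ_n·τ_n − τ_data·x̄)/τ₀ = (8.1672·0.155153 − 0.139721·9.5) / 0.015432 = -0.060184/0.015432 ≈ -3.9.

μ₀ = -3.9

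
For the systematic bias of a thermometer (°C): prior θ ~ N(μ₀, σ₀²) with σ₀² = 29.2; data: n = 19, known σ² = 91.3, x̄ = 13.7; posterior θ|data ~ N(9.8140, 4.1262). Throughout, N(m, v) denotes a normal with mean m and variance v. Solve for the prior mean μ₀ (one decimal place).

μ₀ = -13.8

The posterior mean is a precision-weighted average: μ_n = (τ₀μ₀ + τ_data·x̄)/(τ₀+τ_data), with τ₀=1/σ₀² and τ_data=n/σ².
Here τ₀ = 1/29.2 = 0.034247 and τ_data = 19/91.3 = 0.208105, so τ_n = 0.242352.
Rearranging for μ₀: μ₀ = (μ_n·τ_n − τ_data·x̄)/τ₀ = (9.8140·0.242352 − 0.208105·13.7) / 0.034247 = -0.472596/0.034247 ≈ -13.8.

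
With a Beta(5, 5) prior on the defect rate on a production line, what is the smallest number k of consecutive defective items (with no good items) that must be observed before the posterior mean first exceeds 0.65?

k = 5

After k defective items and 0 good items the posterior is Beta(5+k, 5), with mean (5+k)/(5+5+k).
Set (5+k)/(10+k) > 0.65 and solve: k > (0.65·10 − 5)/(1 − 0.65) = 4.286.
The smallest integer exceeding 4.286 is 5, and checking k=5: (10)/(15) = 0.6667 > 0.65.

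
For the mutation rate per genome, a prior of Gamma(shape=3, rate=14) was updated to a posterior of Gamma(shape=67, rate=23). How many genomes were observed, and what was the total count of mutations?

n = 9 genomes with total 64 mutations

A Gamma(α, β) prior (rate parametrization) on a Poisson rate with n observations summing to S gives posterior Gamma(α+S, β+n).
Matching: Σxᵢ = 67 − 3 = 64 and n = 23 − 14 = 9.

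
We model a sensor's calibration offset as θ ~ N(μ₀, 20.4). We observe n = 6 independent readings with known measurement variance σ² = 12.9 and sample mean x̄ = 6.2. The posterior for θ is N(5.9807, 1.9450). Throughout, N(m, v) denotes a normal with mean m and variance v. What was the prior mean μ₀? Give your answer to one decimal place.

With known observation variance, the Normal–Normal posterior has precision τ_n = τ₀ + n/σ² and mean μ_n = (τ₀μ₀ + (n/σ²)x̄)/τ_n.
Here τ₀ = 1/20.4 = 0.049020 and τ_data = 6/12.9 = 0.465116, so τ_n = 0.514136.
Rearranging for μ₀: μ₀ = (μ_n·τ_n − τ_data·x̄)/τ₀ = (5.9807·0.514136 − 0.465116·6.2) / 0.049020 = 0.191174/0.049020 ≈ 3.9.

μ₀ = 3.9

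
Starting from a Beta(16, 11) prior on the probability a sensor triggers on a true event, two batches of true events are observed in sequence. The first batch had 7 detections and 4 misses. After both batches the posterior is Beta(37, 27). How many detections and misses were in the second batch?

14 detections and 12 misses

Because Beta–binomial updating is additive in the counts, the combined data contributed (α_post−α_prior, β_post−β_prior) successes and failures.
Total across both batches: 37−16=21 detections, 27−11=16 misses.
Subtract the first batch: 21−7=14 detections and 16−4=12 misses.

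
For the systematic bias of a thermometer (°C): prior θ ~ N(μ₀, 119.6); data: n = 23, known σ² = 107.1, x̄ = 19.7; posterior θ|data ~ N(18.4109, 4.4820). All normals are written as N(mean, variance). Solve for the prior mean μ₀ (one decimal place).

μ₀ = -14.7

The posterior mean is a precision-weighted average: μ_n = (τ₀μ₀ + τ_data·x̄)/(τ₀+τ_data), with τ₀=1/σ₀² and τ_data=n/σ².
Here τ₀ = 1/119.6 = 0.008361 and τ_data = 23/107.1 = 0.214753, so τ_n = 0.223114.
Rearranging for μ₀: μ₀ = (μ_n·τ_n − τ_data·x̄)/τ₀ = (18.4109·0.223114 − 0.214753·19.7) / 0.008361 = -0.122905/0.008361 ≈ -14.7.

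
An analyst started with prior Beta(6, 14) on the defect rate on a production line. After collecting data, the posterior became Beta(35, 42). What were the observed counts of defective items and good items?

29 defective items and 28 good items

A Beta(a, b) prior with s successes and f failures in binomial data gives a Beta(a+s, b+f) posterior.
Match parameters: s=35−6=29, f=42−14=28.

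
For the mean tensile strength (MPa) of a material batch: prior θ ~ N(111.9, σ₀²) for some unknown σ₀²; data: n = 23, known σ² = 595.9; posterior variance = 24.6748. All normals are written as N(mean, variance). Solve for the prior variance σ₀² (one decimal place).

For the Normal–Normal model with known σ², precisions add: τ_n = τ₀ + n/σ².
So 1/σ₀² = 1/24.6748 − 23/595.9 = 0.040527 − 0.038597 = 0.001930.
Hence σ₀² = 1/0.001930 ≈ 518.1.

σ₀² = 518.1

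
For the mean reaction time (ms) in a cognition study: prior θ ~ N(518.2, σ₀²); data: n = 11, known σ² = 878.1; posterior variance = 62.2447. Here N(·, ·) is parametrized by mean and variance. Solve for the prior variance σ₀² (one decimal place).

For the Normal–Normal model with known σ², precisions add: τ_n = τ₀ + n/σ².
So 1/σ₀² = 1/62.2447 − 11/878.1 = 0.016066 − 0.012527 = 0.003539.
Hence σ₀² = 1/0.003539 ≈ 282.6.

σ₀² = 282.6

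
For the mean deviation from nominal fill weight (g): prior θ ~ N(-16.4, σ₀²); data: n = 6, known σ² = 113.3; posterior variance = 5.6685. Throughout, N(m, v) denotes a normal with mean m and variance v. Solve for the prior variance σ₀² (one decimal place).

σ₀² = 8.1

For the Normal–Normal model with known σ², precisions add: τ_n = τ₀ + n/σ².
So 1/σ₀² = 1/5.6685 − 6/113.3 = 0.176414 − 0.052957 = 0.123457.
Hence σ₀² = 1/0.123457 ≈ 8.1.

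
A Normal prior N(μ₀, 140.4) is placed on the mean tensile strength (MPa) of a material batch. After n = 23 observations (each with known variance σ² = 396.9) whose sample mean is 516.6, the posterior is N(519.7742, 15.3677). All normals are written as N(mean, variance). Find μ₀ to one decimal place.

μ₀ = 545.6

The posterior mean is a precision-weighted average: μ_n = (τ₀μ₀ + τ_data·x̄)/(τ₀+τ_data), with τ₀=1/σ₀² and τ_data=n/σ².
Here τ₀ = 1/140.4 = 0.007123 and τ_data = 23/396.9 = 0.057949, so τ_n = 0.065072.
Rearranging for μ₀: μ₀ = (μ_n·τ_n − τ_data·x̄)/τ₀ = (519.7742·0.065072 − 0.057949·516.6) / 0.007123 = 3.886293/0.007123 ≈ 545.6.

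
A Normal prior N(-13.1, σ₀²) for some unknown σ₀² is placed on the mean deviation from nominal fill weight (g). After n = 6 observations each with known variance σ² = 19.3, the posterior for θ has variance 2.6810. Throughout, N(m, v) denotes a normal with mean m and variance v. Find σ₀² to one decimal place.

σ₀² = 16.1

For the Normal–Normal model with known σ², precisions add: τ_n = τ₀ + n/σ².
So 1/σ₀² = 1/2.6810 − 6/19.3 = 0.372995 − 0.310881 = 0.062114.
Hence σ₀² = 1/0.062114 ≈ 16.1.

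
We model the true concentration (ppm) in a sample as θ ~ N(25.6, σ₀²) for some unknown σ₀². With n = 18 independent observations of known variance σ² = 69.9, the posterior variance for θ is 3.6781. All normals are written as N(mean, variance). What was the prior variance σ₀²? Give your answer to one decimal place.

For the Normal–Normal model with known σ², precisions add: τ_n = τ₀ + n/σ².
So 1/σ₀² = 1/3.6781 − 18/69.9 = 0.271880 − 0.257511 = 0.014369.
Hence σ₀² = 1/0.014369 ≈ 69.6.

σ₀² = 69.6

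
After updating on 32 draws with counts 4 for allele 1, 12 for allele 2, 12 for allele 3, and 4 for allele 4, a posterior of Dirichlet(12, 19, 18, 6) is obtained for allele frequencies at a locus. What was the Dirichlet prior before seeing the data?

For a Dirichlet(α) prior with multinomial counts c, the posterior is Dirichlet(α + c) componentwise.
Subtract each count from the matching posterior parameter: 12−4=8, 19−12=7, 18−12=6, 6−4=2.

Dirichlet(8, 7, 6, 2)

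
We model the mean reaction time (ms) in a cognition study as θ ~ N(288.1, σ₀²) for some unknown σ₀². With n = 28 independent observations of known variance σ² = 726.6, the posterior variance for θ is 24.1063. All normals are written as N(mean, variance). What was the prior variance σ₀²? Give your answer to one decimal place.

For the Normal–Normal model with known σ², precisions add: τ_n = τ₀ + n/σ².
So 1/σ₀² = 1/24.1063 − 28/726.6 = 0.041483 − 0.038536 = 0.002947.
Hence σ₀² = 1/0.002947 ≈ 339.3.

σ₀² = 339.3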